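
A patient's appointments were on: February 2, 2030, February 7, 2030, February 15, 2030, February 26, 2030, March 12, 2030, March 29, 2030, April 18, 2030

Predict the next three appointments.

May 11, 2030; June 6, 2030; July 5, 2030

Gaps: 5, 8, 11, 14, 17, 20 days — each gap is 3 larger than the previous one.
Next gap: 23 days. April 18, 2030 + 23 days = May 11, 2030.
Next gap: 26 days. May 11, 2030 + 26 days = June 6, 2030.
Next gap: 29 days. June 6, 2030 + 29 days = July 5, 2030.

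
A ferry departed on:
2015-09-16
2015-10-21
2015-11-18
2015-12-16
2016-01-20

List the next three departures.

Gaps: 35, 28, 28, 35 days — a mix of 28 and 35. Every date is a Wednesday.
Each is the 3rd Wednesday of its month.
February 2016 — 3rd Wednesday is 2016-02-17.
3rd Wednesday of March 2016: 2016-03-16.
3rd Wednesday of April 2016: 2016-04-20.

2016-02-17, 2016-03-16, 2016-04-20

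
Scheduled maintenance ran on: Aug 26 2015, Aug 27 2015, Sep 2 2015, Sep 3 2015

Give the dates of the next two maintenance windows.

Sep 9 2015, Sep 10 2015

Every event lands on a Wednesday or Thursday (gaps cycle 1, 6, 1).
So the schedule is: every Wednesday and Thursday.
Next Wednesday: Sep 9 2015.
The following Thursday is Sep 10 2015.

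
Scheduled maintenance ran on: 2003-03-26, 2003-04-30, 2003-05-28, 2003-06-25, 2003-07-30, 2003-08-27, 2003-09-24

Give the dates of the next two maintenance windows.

2003-10-29, 2003-11-26

Every date is a Wednesday; gaps 35, 28, 28, 35, 28, 28 days.
Each is the last Wednesday of its month (at least one falls on the 29th or later, ruling out '4th Wednesday').
October 2003 ends with Wednesday 2003-10-29.
November 2003 ends with Wednesday 2003-11-26.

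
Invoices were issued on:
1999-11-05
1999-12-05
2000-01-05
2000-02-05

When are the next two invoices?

Gaps: 30, 31, 31 days — not constant. Every event is on the 5th of the month.
Pattern: the 5th of each month.
March 2000: 2000-03-05.
April 2000: 2000-04-05.

2000-03-05, 2000-04-05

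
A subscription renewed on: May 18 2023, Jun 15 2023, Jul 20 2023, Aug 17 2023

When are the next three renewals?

Sep 21 2023, Oct 19 2023, Nov 16 2023

Gaps: 28, 35, 28 days — a mix of 28 and 35. Every date is a Thursday.
Each is the 3rd Thursday of its month.
September 2023 — 3rd Thursday is Sep 21 2023.
October 2023 — 3rd Thursday is Oct 19 2023.
3rd Thursday of November 2023: Nov 16 2023.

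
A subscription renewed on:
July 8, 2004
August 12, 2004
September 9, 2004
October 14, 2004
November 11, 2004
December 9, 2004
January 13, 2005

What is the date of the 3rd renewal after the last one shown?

Gaps: 35, 28, 35, 28, 28, 35 days — a mix of 28 and 35. Every date is a Thursday.
Each is the 2nd Thursday of its month.
2nd Thursday of February 2005: February 10, 2005.
2nd Thursday of March 2005: March 10, 2005.
April 2005 — 2nd Thursday is April 14, 2005.

April 14, 2005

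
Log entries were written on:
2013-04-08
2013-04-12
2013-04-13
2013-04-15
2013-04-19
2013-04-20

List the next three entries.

Gaps: 4, 1, 2, 4, 1 days — not constant, but cyclic with period 3.
The events fall on every Monday, Friday and Saturday.
Next Monday: 2013-04-22.
The following Friday is 2013-04-26.
The following Saturday is 2013-04-27.

2013-04-22, 2013-04-26, 2013-04-27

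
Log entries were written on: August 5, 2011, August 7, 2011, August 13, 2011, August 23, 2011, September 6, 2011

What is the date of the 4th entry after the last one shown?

December 11, 2011

Intervals are 2, 6, 10, 14 days — an arithmetic progression with common difference 4.
Next gap: 18 days. September 6, 2011 + 18 days = September 24, 2011.
Next gap: 22 days. September 24, 2011 + 22 days = October 16, 2011.
Next gap: 26 days. October 16, 2011 + 26 days = November 11, 2011.
Next gap: 30 days. November 11, 2011 + 30 days = December 11, 2011.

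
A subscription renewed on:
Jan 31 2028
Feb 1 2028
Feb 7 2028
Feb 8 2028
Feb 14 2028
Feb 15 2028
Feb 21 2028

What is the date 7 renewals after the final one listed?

Mar 14 2028

Every event lands on a Monday or Tuesday (gaps cycle 1, 6, 1, 6, 1, 6).
So the schedule is: every Monday and Tuesday.
The following Tuesday is Feb 22 2028.
Next Monday: Feb 28 2028.
Next Tuesday: Feb 29 2028.
Next Monday: Mar 6 2028.
Next Tuesday: Mar 7 2028.
The following Monday is Mar 13 2028.
Next Tuesday: Mar 14 2028.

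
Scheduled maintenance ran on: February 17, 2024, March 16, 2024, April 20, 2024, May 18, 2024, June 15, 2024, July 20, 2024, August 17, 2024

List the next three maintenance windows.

All dates are Saturdays, 28, 35, 28, 28, 35, 28 days apart.
Specifically, the 3rd Saturday of each month.
September 2024 — 3rd Saturday is September 21, 2024.
3rd Saturday of October 2024: October 19, 2024.
3rd Saturday of November 2024: November 16, 2024.

September 21, 2024; October 19, 2024; November 16, 2024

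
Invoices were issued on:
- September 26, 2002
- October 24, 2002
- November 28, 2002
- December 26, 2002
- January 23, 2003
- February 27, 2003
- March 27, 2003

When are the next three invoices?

April 24, 2003; May 22, 2003; June 26, 2003

Gaps: 28, 35, 28, 28, 35, 28 days — a mix of 28 and 35. Every date is a Thursday.
Each is the 4th Thursday of its month.
4th Thursday of April 2003: April 24, 2003.
May 2003 — 4th Thursday is May 22, 2003.
June 2003 — 4th Thursday is June 26, 2003.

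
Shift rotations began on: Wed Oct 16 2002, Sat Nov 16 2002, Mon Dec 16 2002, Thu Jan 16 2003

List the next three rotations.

Sun Feb 16 2003, Sun Mar 16 2003, Wed Apr 16 2003

Each date is the 16th; the gaps (31, 30, 31) track the month lengths.
The rule is the 16th of each month.
Next: February 2003 → Sun Feb 16 2003.
Next: March 2003 → Sun Mar 16 2003.
April 2003: Wed Apr 16 2003.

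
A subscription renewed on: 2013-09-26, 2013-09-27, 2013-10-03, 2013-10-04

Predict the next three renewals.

Every event lands on a Thursday or Friday (gaps cycle 1, 6, 1).
So the schedule is: every Thursday and Friday.
The following Thursday is 2013-10-10.
Next Friday: 2013-10-11.
The following Thursday is 2013-10-17.

2013-10-10, 2013-10-11, 2013-10-17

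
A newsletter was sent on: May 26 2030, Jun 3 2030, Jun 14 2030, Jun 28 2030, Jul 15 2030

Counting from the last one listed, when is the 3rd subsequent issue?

Intervals are 8, 11, 14, 17 days — an arithmetic progression with common difference 3.
Next gap: 20 days. Jul 15 2030 + 20 days = Aug 4 2030.
Next gap: 23 days. Aug 4 2030 + 23 days = Aug 27 2030.
Next gap: 26 days. Aug 27 2030 + 26 days = Sep 22 2030.

Sep 22 2030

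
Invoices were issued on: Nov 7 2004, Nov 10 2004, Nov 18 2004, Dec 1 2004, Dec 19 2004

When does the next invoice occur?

Intervals are 3, 8, 13, 18 days — an arithmetic progression with common difference 5.
Next gap: 23 days. Dec 19 2004 + 23 days = Jan 11 2005.

Jan 11 2005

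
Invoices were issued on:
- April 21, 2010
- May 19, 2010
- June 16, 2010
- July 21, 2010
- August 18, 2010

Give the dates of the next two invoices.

These are Wednesdays at 28- or 35-day spacing (28, 28, 35, 28).
The pattern: 3rd Wednesday of the month.
3rd Wednesday of September 2010: September 15, 2010.
October 2010 — 3rd Wednesday is October 20, 2010.

September 15, 2010; October 20, 2010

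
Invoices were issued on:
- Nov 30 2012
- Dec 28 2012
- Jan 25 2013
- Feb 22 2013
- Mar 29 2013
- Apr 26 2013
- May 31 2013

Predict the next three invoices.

Every date is a Friday; gaps 28, 28, 28, 35, 28, 35 days.
Each is the last Friday of its month (at least one falls on the 29th or later, ruling out '4th Friday').
June 2013 ends with Friday Jun 28 2013.
Last Friday of July 2013: Jul 26 2013.
Last Friday of August 2013: Aug 30 2013.

Jun 28 2013, Jul 26 2013, Aug 30 2013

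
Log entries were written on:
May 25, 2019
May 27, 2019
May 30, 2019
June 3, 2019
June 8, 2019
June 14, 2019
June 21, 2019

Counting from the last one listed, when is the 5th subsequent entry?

August 10, 2019

Intervals are 2, 3, 4, 5, 6, 7 days — an arithmetic progression with common difference 1.
Next gap: 8 days. June 21, 2019 + 8 days = June 29, 2019.
Next gap: 9 days. June 29, 2019 + 9 days = July 8, 2019.
Next gap: 10 days. July 8, 2019 + 10 days = July 18, 2019.
Next gap: 11 days. July 18, 2019 + 11 days = July 29, 2019.
Next gap: 12 days. July 29, 2019 + 12 days = August 10, 2019.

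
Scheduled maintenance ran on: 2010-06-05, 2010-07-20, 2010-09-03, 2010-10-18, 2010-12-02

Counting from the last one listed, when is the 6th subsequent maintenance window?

2011-08-29

Every event comes 45 days after the last (45, 45, 45, 45).
2010-12-02 + 45 days = 2011-01-16.
2011-01-16 + 45 days = 2011-03-02.
2011-03-02 + 45 days = 2011-04-16.
2011-04-16 + 45 days = 2011-05-31.
2011-05-31 + 45 days = 2011-07-15.
2011-07-15 + 45 days = 2011-08-29.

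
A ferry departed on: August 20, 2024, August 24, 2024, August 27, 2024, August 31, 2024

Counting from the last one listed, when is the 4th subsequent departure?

Every event lands on a Tuesday or Saturday (gaps cycle 4, 3, 4).
So the schedule is: every Tuesday and Saturday.
Next Tuesday: September 3, 2024.
The following Saturday is September 7, 2024.
The following Tuesday is September 10, 2024.
Next Saturday: September 14, 2024.

September 14, 2024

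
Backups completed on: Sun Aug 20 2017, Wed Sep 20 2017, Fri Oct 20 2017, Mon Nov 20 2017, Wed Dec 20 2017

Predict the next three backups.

Sat Jan 20 2018, Tue Feb 20 2018, Tue Mar 20 2018

Each date is the 20th; the gaps (31, 30, 31, 30) track the month lengths.
The rule is the 20th of each month.
Next: January 2018 → Sat Jan 20 2018.
Next: February 2018 → Tue Feb 20 2018.
Next: March 2018 → Tue Mar 20 2018.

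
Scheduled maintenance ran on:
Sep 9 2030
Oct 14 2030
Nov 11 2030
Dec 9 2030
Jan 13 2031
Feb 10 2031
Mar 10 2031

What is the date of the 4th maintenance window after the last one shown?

Jul 14 2031

All dates are Mondays, 35, 28, 28, 35, 28, 28 days apart.
Specifically, the 2nd Monday of each month.
2nd Monday of April 2031: Apr 14 2031.
May 2031 — 2nd Monday is May 12 2031.
June 2031 — 2nd Monday is Jun 9 2031.
July 2031 — 2nd Monday is Jul 14 2031.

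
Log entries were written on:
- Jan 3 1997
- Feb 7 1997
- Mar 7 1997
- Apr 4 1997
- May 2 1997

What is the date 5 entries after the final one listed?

These are Fridays at 28- or 35-day spacing (35, 28, 28, 28).
The pattern: 1st Friday of the month.
June 1997 — 1st Friday is Jun 6 1997.
1st Friday of July 1997: Jul 4 1997.
August 1997 — 1st Friday is Aug 1 1997.
1st Friday of September 1997: Sep 5 1997.
October 1997 — 1st Friday is Oct 3 1997.

Oct 3 1997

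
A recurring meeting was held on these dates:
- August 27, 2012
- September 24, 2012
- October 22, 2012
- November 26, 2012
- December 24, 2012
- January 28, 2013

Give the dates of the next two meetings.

February 25, 2013; March 25, 2013

These are Mondays at 28- or 35-day spacing (28, 28, 35, 28, 35).
The pattern: 4th Monday of the month.
4th Monday of February 2013: February 25, 2013.
4th Monday of March 2013: March 25, 2013.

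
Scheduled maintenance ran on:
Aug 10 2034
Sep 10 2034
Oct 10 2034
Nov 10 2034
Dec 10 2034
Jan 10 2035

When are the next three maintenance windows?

Feb 10 2035, Mar 10 2035, Apr 10 2035

The day-of-month is always 10 (31, 30, 31, 30, 31 days between events).
So this recurs on the 10th of each month.
Next: February 2035 → Feb 10 2035.
Next: March 2035 → Mar 10 2035.
April 2035: Apr 10 2035.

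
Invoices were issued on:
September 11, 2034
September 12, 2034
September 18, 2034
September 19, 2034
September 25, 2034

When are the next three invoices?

September 26, 2034; October 2, 2034; October 3, 2034

The gap pattern 1, 6, 1, 6 repeats every 2 events.
These are the Mondays and Tuesdays of each week.
Next Tuesday: September 26, 2034.
The following Monday is October 2, 2034.
Next Tuesday: October 3, 2034.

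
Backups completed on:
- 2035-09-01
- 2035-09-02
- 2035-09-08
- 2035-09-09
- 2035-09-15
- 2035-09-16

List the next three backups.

2035-09-22, 2035-09-23, 2035-09-29

Every event lands on a Saturday or Sunday (gaps cycle 1, 6, 1, 6, 1).
So the schedule is: every Saturday and Sunday.
Next Saturday: 2035-09-22.
Next Sunday: 2035-09-23.
Next Saturday: 2035-09-29.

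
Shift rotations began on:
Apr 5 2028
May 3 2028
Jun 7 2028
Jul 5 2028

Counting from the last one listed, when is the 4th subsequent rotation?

All dates are Wednesdays, 28, 35, 28 days apart.
Specifically, the 1st Wednesday of each month.
1st Wednesday of August 2028: Aug 2 2028.
September 2028 — 1st Wednesday is Sep 6 2028.
1st Wednesday of October 2028: Oct 4 2028.
1st Wednesday of November 2028: Nov 1 2028.

Nov 1 2028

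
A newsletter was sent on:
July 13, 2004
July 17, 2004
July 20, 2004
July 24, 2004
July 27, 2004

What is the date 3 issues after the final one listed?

Every event lands on a Tuesday or Saturday (gaps cycle 4, 3, 4, 3).
So the schedule is: every Tuesday and Saturday.
Next Saturday: July 31, 2004.
Next Tuesday: August 3, 2004.
The following Saturday is August 7, 2004.

August 7, 2004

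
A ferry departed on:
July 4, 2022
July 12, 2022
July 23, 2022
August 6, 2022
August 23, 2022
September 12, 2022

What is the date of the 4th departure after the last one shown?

Gaps: 8, 11, 14, 17, 20 days — each gap is 3 larger than the previous one.
Next gap: 23 days. September 12, 2022 + 23 days = October 5, 2022.
Next gap: 26 days. October 5, 2022 + 26 days = October 31, 2022.
Next gap: 29 days. October 31, 2022 + 29 days = November 29, 2022.
Next gap: 32 days. November 29, 2022 + 32 days = December 31, 2022.

December 31, 2022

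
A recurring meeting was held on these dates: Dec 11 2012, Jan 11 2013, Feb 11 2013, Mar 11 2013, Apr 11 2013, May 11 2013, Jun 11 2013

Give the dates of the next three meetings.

The day-of-month is always 11 (31, 31, 28, 31, 30, 31 days between events).
So this recurs on the 11th of each month.
July 2013: Jul 11 2013.
Next: August 2013 → Aug 11 2013.
Next: September 2013 → Sep 11 2013.

Jul 11 2013, Aug 11 2013, Sep 11 2013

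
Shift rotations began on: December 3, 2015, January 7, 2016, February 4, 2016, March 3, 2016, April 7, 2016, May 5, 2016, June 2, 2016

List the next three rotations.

July 7, 2016; August 4, 2016; September 1, 2016

All dates are Thursdays, 35, 28, 28, 35, 28, 28 days apart.
Specifically, the 1st Thursday of each month.
1st Thursday of July 2016: July 7, 2016.
1st Thursday of August 2016: August 4, 2016.
1st Thursday of September 2016: September 1, 2016.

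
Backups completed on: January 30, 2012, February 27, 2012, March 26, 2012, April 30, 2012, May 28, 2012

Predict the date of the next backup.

These are Mondays with 28, 28, 35, 28-day gaps.
Each is the final Monday of its month — January 30, 2012 is past the 28th, so '4th Monday' doesn't fit.
Last Monday of June 2012: June 25, 2012.

June 25, 2012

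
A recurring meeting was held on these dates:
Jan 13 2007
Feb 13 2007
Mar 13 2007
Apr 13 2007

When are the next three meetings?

May 13 2007, Jun 13 2007, Jul 13 2007

Each date is the 13th; the gaps (31, 28, 31) track the month lengths.
The rule is the 13th of each month.
Next: May 2007 → May 13 2007.
June 2007: Jun 13 2007.
Next: July 2007 → Jul 13 2007.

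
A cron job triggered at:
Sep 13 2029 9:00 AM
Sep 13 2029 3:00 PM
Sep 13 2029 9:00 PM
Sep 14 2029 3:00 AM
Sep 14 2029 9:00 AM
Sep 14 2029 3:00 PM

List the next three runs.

Gaps: 6, 6, 6, 6, 6 hours — each event is 6 hours after the previous one.
Sep 14 2029 3:00 PM + 6 h = Sep 14 2029 9:00 PM.
Sep 14 2029 9:00 PM + 6 h = Sep 15 2029 3:00 AM.
Sep 15 2029 3:00 AM + 6 h = Sep 15 2029 9:00 AM.

Sep 14 2029 9:00 PM, Sep 15 2029 3:00 AM, Sep 15 2029 9:00 AM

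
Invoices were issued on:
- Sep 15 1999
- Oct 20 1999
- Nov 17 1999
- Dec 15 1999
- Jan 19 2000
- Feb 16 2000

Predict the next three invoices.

Mar 15 2000, Apr 19 2000, May 17 2000

These are Wednesdays at 28- or 35-day spacing (35, 28, 28, 35, 28).
The pattern: 3rd Wednesday of the month.
3rd Wednesday of March 2000: Mar 15 2000.
3rd Wednesday of April 2000: Apr 19 2000.
May 2000 — 3rd Wednesday is May 17 2000.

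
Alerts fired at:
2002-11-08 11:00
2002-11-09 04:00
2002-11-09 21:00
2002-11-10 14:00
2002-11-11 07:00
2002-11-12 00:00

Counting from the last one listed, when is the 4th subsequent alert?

The interval is a steady 17 hours (17, 17, 17, 17, 17).
2002-11-12 00:00 + 17 h = 2002-11-12 17:00.
2002-11-12 17:00 + 17 h = 2002-11-13 10:00.
2002-11-13 10:00 + 17 h = 2002-11-14 03:00.
2002-11-14 03:00 + 17 h = 2002-11-14 20:00.

2002-11-14 20:00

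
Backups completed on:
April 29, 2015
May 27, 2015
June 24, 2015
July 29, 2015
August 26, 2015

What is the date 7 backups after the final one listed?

Every date is a Wednesday; gaps 28, 28, 35, 28 days.
Each is the last Wednesday of its month (at least one falls on the 29th or later, ruling out '4th Wednesday').
Last Wednesday of September 2015: September 30, 2015.
October 2015 ends with Wednesday October 28, 2015.
November 2015 ends with Wednesday November 25, 2015.
Last Wednesday of December 2015: December 30, 2015.
January 2016 ends with Wednesday January 27, 2016.
February 2016 ends with Wednesday February 24, 2016.
March 2016 ends with Wednesday March 30, 2016.

March 30, 2016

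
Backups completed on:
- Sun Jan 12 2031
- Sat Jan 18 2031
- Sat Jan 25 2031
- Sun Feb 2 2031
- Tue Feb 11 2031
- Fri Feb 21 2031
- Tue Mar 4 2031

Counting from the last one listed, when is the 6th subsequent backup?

Fri May 30 2031

Gaps: 6, 7, 8, 9, 10, 11 days — each gap is 1 larger than the previous one.
Next gap: 12 days. Tue Mar 4 2031 + 12 days = Sun Mar 16 2031.
Next gap: 13 days. Sun Mar 16 2031 + 13 days = Sat Mar 29 2031.
Next gap: 14 days. Sat Mar 29 2031 + 14 days = Sat Apr 12 2031.
Next gap: 15 days. Sat Apr 12 2031 + 15 days = Sun Apr 27 2031.
Next gap: 16 days. Sun Apr 27 2031 + 16 days = Tue May 13 2031.
Next gap: 17 days. Tue May 13 2031 + 17 days = Fri May 30 2031.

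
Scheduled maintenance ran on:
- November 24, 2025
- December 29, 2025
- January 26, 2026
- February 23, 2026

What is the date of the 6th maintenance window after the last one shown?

August 31, 2026

These are Mondays with 35, 28, 28-day gaps.
Each is the final Monday of its month — December 29, 2025 is past the 28th, so '4th Monday' doesn't fit.
Last Monday of March 2026: March 30, 2026.
Last Monday of April 2026: April 27, 2026.
May 2026 ends with Monday May 25, 2026.
Last Monday of June 2026: June 29, 2026.
Last Monday of July 2026: July 27, 2026.
Last Monday of August 2026: August 31, 2026.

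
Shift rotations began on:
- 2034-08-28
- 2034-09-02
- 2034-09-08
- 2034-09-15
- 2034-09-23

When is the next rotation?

2034-10-02

Intervals are 5, 6, 7, 8 days — an arithmetic progression with common difference 1.
Next gap: 9 days. 2034-09-23 + 9 days = 2034-10-02.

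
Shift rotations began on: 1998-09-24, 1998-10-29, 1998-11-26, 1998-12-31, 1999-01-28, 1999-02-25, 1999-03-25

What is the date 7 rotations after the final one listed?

Every date is a Thursday; gaps 35, 28, 35, 28, 28, 28 days.
Each is the last Thursday of its month (at least one falls on the 29th or later, ruling out '4th Thursday').
April 1999 ends with Thursday 1999-04-29.
May 1999 ends with Thursday 1999-05-27.
Last Thursday of June 1999: 1999-06-24.
July 1999 ends with Thursday 1999-07-29.
August 1999 ends with Thursday 1999-08-26.
Last Thursday of September 1999: 1999-09-30.
Last Thursday of October 1999: 1999-10-28.

1999-10-28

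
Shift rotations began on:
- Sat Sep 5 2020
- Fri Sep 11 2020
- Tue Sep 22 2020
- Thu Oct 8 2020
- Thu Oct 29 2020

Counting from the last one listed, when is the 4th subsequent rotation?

Fri Mar 12 2021

The spacing grows by 5 each time: 6, 11, 16, 21 days.
Next gap: 26 days. Thu Oct 29 2020 + 26 days = Tue Nov 24 2020.
Next gap: 31 days. Tue Nov 24 2020 + 31 days = Fri Dec 25 2020.
Next gap: 36 days. Fri Dec 25 2020 + 36 days = Sat Jan 30 2021.
Next gap: 41 days. Sat Jan 30 2021 + 41 days = Fri Mar 12 2021.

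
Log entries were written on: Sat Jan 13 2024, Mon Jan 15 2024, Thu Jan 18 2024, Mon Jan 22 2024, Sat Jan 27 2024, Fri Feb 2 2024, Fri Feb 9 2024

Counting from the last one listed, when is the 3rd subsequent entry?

Gaps: 2, 3, 4, 5, 6, 7 days — each gap is 1 larger than the previous one.
Next gap: 8 days. Fri Feb 9 2024 + 8 days = Sat Feb 17 2024.
Next gap: 9 days. Sat Feb 17 2024 + 9 days = Mon Feb 26 2024.
Next gap: 10 days. Mon Feb 26 2024 + 10 days = Thu Mar 7 2024.

Thu Mar 7 2024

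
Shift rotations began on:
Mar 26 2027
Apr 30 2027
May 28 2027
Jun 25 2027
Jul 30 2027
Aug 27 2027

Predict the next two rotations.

These are Fridays with 35, 28, 28, 35, 28-day gaps.
Each is the final Friday of its month — Apr 30 2027 is past the 28th, so '4th Friday' doesn't fit.
Last Friday of September 2027: Sep 24 2027.
October 2027 ends with Friday Oct 29 2027.

Sep 24 2027, Oct 29 2027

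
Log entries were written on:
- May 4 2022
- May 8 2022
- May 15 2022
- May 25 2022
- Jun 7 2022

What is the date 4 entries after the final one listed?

Aug 28 2022

Gaps: 4, 7, 10, 13 days — each gap is 3 larger than the previous one.
Next gap: 16 days. Jun 7 2022 + 16 days = Jun 23 2022.
Next gap: 19 days. Jun 23 2022 + 19 days = Jul 12 2022.
Next gap: 22 days. Jul 12 2022 + 22 days = Aug 3 2022.
Next gap: 25 days. Aug 3 2022 + 25 days = Aug 28 2022.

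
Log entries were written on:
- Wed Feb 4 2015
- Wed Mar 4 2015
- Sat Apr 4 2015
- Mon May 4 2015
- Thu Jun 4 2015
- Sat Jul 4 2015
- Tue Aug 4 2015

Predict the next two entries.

Each date is the 4th; the gaps (28, 31, 30, 31, 30, 31) track the month lengths.
The rule is the 4th of each month.
Next: September 2015 → Fri Sep 4 2015.
October 2015: Sun Oct 4 2015.

Fri Sep 4 2015, Sun Oct 4 2015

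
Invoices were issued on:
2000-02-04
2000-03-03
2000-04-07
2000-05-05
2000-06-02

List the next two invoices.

All dates are Fridays, 28, 35, 28, 28 days apart.
Specifically, the 1st Friday of each month.
July 2000 — 1st Friday is 2000-07-07.
1st Friday of August 2000: 2000-08-04.

2000-07-07, 2000-08-04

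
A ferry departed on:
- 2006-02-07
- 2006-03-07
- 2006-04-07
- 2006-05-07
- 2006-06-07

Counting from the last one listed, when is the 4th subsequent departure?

Each date is the 7th; the gaps (28, 31, 30, 31) track the month lengths.
The rule is the 7th of each month.
July 2006: 2006-07-07.
Next: August 2006 → 2006-08-07.
Next: September 2006 → 2006-09-07.
Next: October 2006 → 2006-10-07.

2006-10-07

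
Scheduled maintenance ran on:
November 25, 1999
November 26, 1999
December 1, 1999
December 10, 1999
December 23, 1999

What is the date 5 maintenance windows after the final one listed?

Intervals are 1, 5, 9, 13 days — an arithmetic progression with common difference 4.
Next gap: 17 days. December 23, 1999 + 17 days = January 9, 2000.
Next gap: 21 days. January 9, 2000 + 21 days = January 30, 2000.
Next gap: 25 days. January 30, 2000 + 25 days = February 24, 2000.
Next gap: 29 days. February 24, 2000 + 29 days = March 24, 2000.
Next gap: 33 days. March 24, 2000 + 33 days = April 26, 2000.

April 26, 2000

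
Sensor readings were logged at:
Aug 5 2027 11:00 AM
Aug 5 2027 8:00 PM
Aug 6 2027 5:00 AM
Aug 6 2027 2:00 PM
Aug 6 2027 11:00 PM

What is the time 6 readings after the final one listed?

Spacing: 9, 9, 9, 9 h — constant 9 h.
Aug 6 2027 11:00 PM + 9 h = Aug 7 2027 8:00 AM.
Aug 7 2027 8:00 AM + 9 h = Aug 7 2027 5:00 PM.
Aug 7 2027 5:00 PM + 9 h = Aug 8 2027 2:00 AM.
Aug 8 2027 2:00 AM + 9 h = Aug 8 2027 11:00 AM.
Aug 8 2027 11:00 AM + 9 h = Aug 8 2027 8:00 PM.
Aug 8 2027 8:00 PM + 9 h = Aug 9 2027 5:00 AM.

Aug 9 2027 5:00 AM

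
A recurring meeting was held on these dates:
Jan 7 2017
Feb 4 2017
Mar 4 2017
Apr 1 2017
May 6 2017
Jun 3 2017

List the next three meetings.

All dates are Saturdays, 28, 28, 28, 35, 28 days apart.
Specifically, the 1st Saturday of each month.
July 2017 — 1st Saturday is Jul 1 2017.
1st Saturday of August 2017: Aug 5 2017.
September 2017 — 1st Saturday is Sep 2 2017.

Jul 1 2017, Aug 5 2017, Sep 2 2017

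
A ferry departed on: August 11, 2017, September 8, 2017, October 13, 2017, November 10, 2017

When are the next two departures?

These are Fridays at 28- or 35-day spacing (28, 35, 28).
The pattern: 2nd Friday of the month.
December 2017 — 2nd Friday is December 8, 2017.
January 2018 — 2nd Friday is January 12, 2018.

December 8, 2017; January 12, 2018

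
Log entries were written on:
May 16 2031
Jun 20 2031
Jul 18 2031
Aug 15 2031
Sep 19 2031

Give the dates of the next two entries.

Gaps: 35, 28, 28, 35 days — a mix of 28 and 35. Every date is a Friday.
Each is the 3rd Friday of its month.
October 2031 — 3rd Friday is Oct 17 2031.
3rd Friday of November 2031: Nov 21 2031.

Oct 17 2031, Nov 21 2031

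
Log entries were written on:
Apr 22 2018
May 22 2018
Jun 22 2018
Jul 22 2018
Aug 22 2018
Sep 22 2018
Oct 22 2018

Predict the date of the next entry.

Gaps: 30, 31, 30, 31, 31, 30 days — not constant. Every event is on the 22nd of the month.
Pattern: the 22nd of each month.
November 2018: Nov 22 2018.

Nov 22 2018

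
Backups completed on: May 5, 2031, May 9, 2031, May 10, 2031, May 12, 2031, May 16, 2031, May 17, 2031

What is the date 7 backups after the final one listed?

Gaps: 4, 1, 2, 4, 1 days — not constant, but cyclic with period 3.
The events fall on every Monday, Friday and Saturday.
Next Monday: May 19, 2031.
Next Friday: May 23, 2031.
The following Saturday is May 24, 2031.
Next Monday: May 26, 2031.
The following Friday is May 30, 2031.
The following Saturday is May 31, 2031.
The following Monday is June 2, 2031.

June 2, 2031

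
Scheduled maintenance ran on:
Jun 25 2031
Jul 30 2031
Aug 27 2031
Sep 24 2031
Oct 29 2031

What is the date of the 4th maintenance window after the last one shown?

Feb 25 2032

Every date is a Wednesday; gaps 35, 28, 28, 35 days.
Each is the last Wednesday of its month (at least one falls on the 29th or later, ruling out '4th Wednesday').
Last Wednesday of November 2031: Nov 26 2031.
Last Wednesday of December 2031: Dec 31 2031.
Last Wednesday of January 2032: Jan 28 2032.
February 2032 ends with Wednesday Feb 25 2032.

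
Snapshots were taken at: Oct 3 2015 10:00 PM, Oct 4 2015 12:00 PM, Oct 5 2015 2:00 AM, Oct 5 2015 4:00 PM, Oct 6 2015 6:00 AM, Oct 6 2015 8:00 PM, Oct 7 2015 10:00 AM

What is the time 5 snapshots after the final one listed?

Oct 10 2015 8:00 AM

Gaps: 14, 14, 14, 14, 14, 14 hours — each event is 14 hours after the previous one.
Oct 7 2015 10:00 AM + 14 h = Oct 8 2015 12:00 AM.
Oct 8 2015 12:00 AM + 14 h = Oct 8 2015 2:00 PM.
Oct 8 2015 2:00 PM + 14 h = Oct 9 2015 4:00 AM.
Oct 9 2015 4:00 AM + 14 h = Oct 9 2015 6:00 PM.
Oct 9 2015 6:00 PM + 14 h = Oct 10 2015 8:00 AM.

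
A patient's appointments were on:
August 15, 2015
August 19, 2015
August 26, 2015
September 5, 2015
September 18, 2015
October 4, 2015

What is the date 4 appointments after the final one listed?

January 6, 2016

Intervals are 4, 7, 10, 13, 16 days — an arithmetic progression with common difference 3.
Next gap: 19 days. October 4, 2015 + 19 days = October 23, 2015.
Next gap: 22 days. October 23, 2015 + 22 days = November 14, 2015.
Next gap: 25 days. November 14, 2015 + 25 days = December 9, 2015.
Next gap: 28 days. December 9, 2015 + 28 days = January 6, 2016.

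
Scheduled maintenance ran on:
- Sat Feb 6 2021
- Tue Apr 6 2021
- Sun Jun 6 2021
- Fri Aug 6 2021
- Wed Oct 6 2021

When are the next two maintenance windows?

Each date is the 6th; the gaps (59, 61, 61, 61) track the month lengths.
The rule is the 6th of every 2 months.
Next: December 2021 → Mon Dec 6 2021.
February 2022: Sun Feb 6 2022.

Mon Dec 6 2021, Sun Feb 6 2022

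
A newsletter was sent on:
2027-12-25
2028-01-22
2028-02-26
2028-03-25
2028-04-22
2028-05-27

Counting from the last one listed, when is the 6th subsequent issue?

Gaps: 28, 35, 28, 28, 35 days — a mix of 28 and 35. Every date is a Saturday.
Each is the 4th Saturday of its month.
June 2028 — 4th Saturday is 2028-06-24.
4th Saturday of July 2028: 2028-07-22.
August 2028 — 4th Saturday is 2028-08-26.
September 2028 — 4th Saturday is 2028-09-23.
October 2028 — 4th Saturday is 2028-10-28.
4th Saturday of November 2028: 2028-11-25.

2028-11-25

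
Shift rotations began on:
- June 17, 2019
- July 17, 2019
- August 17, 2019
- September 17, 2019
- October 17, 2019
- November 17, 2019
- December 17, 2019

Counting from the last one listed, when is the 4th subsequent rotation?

April 17, 2020

The day-of-month is always 17 (30, 31, 31, 30, 31, 30 days between events).
So this recurs on the 17th of each month.
January 2020: January 17, 2020.
Next: February 2020 → February 17, 2020.
Next: March 2020 → March 17, 2020.
April 2020: April 17, 2020.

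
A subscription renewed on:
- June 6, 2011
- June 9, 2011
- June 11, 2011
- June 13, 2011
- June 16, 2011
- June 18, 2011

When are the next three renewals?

The gap pattern 3, 2, 2, 3, 2 repeats every 3 events.
These are the Mondays, Thursdays and Saturdays of each week.
The following Monday is June 20, 2011.
The following Thursday is June 23, 2011.
The following Saturday is June 25, 2011.

June 20, 2011; June 23, 2011; June 25, 2011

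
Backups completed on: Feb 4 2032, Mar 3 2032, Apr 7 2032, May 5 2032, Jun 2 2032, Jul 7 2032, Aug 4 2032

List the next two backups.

Sep 1 2032, Oct 6 2032

Gaps: 28, 35, 28, 28, 35, 28 days — a mix of 28 and 35. Every date is a Wednesday.
Each is the 1st Wednesday of its month.
September 2032 — 1st Wednesday is Sep 1 2032.
1st Wednesday of October 2032: Oct 6 2032.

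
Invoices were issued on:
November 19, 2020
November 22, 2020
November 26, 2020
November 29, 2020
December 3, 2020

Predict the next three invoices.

Gaps: 3, 4, 3, 4 days — not constant, but cyclic with period 2.
The events fall on every Thursday and Sunday.
Next Sunday: December 6, 2020.
Next Thursday: December 10, 2020.
The following Sunday is December 13, 2020.

December 6, 2020; December 10, 2020; December 13, 2020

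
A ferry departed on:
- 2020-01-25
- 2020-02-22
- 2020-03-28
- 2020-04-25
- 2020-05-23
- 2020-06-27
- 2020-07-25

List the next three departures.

All dates are Saturdays, 28, 35, 28, 28, 35, 28 days apart.
Specifically, the 4th Saturday of each month.
August 2020 — 4th Saturday is 2020-08-22.
4th Saturday of September 2020: 2020-09-26.
October 2020 — 4th Saturday is 2020-10-24.

2020-08-22, 2020-09-26, 2020-10-24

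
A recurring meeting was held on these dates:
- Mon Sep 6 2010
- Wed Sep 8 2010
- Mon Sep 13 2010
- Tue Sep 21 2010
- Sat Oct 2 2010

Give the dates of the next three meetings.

Gaps: 2, 5, 8, 11 days — each gap is 3 larger than the previous one.
Next gap: 14 days. Sat Oct 2 2010 + 14 days = Sat Oct 16 2010.
Next gap: 17 days. Sat Oct 16 2010 + 17 days = Tue Nov 2 2010.
Next gap: 20 days. Tue Nov 2 2010 + 20 days = Mon Nov 22 2010.

Sat Oct 16 2010, Tue Nov 2 2010, Mon Nov 22 2010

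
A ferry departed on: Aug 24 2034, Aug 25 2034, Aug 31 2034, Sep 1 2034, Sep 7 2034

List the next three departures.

Every event lands on a Thursday or Friday (gaps cycle 1, 6, 1, 6).
So the schedule is: every Thursday and Friday.
Next Friday: Sep 8 2034.
Next Thursday: Sep 14 2034.
The following Friday is Sep 15 2034.

Sep 8 2034, Sep 14 2034, Sep 15 2034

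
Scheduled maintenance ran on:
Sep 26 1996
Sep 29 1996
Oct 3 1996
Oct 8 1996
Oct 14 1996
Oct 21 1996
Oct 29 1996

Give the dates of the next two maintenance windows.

Intervals are 3, 4, 5, 6, 7, 8 days — an arithmetic progression with common difference 1.
Next gap: 9 days. Oct 29 1996 + 9 days = Nov 7 1996.
Next gap: 10 days. Nov 7 1996 + 10 days = Nov 17 1996.

Nov 7 1996, Nov 17 1996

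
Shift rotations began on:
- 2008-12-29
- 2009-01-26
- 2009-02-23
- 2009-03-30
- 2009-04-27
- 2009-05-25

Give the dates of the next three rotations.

Every date is a Monday; gaps 28, 28, 35, 28, 28 days.
Each is the last Monday of its month (at least one falls on the 29th or later, ruling out '4th Monday').
Last Monday of June 2009: 2009-06-29.
Last Monday of July 2009: 2009-07-27.
Last Monday of August 2009: 2009-08-31.

2009-06-29, 2009-07-27, 2009-08-31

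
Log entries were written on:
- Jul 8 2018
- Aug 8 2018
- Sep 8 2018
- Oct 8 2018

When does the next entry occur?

The day-of-month is always 8 (31, 31, 30 days between events).
So this recurs on the 8th of each month.
November 2018: Nov 8 2018.

Nov 8 2018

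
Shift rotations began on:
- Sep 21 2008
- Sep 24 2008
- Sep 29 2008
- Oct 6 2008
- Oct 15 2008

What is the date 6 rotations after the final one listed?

The spacing grows by 2 each time: 3, 5, 7, 9 days.
Next gap: 11 days. Oct 15 2008 + 11 days = Oct 26 2008.
Next gap: 13 days. Oct 26 2008 + 13 days = Nov 8 2008.
Next gap: 15 days. Nov 8 2008 + 15 days = Nov 23 2008.
Next gap: 17 days. Nov 23 2008 + 17 days = Dec 10 2008.
Next gap: 19 days. Dec 10 2008 + 19 days = Dec 29 2008.
Next gap: 21 days. Dec 29 2008 + 21 days = Jan 19 2009.

Jan 19 2009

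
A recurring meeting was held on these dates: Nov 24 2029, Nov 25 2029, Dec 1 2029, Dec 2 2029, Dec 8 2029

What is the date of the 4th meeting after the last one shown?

Dec 22 2029

Gaps: 1, 6, 1, 6 days — not constant, but cyclic with period 2.
The events fall on every Saturday and Sunday.
The following Sunday is Dec 9 2029.
Next Saturday: Dec 15 2029.
The following Sunday is Dec 16 2029.
Next Saturday: Dec 22 2029.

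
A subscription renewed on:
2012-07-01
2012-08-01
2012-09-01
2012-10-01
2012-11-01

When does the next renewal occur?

The day-of-month is always 1 (31, 31, 30, 31 days between events).
So this recurs on the 1st of each month.
Next: December 2012 → 2012-12-01.

2012-12-01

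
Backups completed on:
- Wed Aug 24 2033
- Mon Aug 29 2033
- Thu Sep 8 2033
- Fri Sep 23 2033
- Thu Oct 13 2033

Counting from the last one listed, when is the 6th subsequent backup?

Fri May 26 2034

The spacing grows by 5 each time: 5, 10, 15, 20 days.
Next gap: 25 days. Thu Oct 13 2033 + 25 days = Mon Nov 7 2033.
Next gap: 30 days. Mon Nov 7 2033 + 30 days = Wed Dec 7 2033.
Next gap: 35 days. Wed Dec 7 2033 + 35 days = Wed Jan 11 2034.
Next gap: 40 days. Wed Jan 11 2034 + 40 days = Mon Feb 20 2034.
Next gap: 45 days. Mon Feb 20 2034 + 45 days = Thu Apr 6 2034.
Next gap: 50 days. Thu Apr 6 2034 + 50 days = Fri May 26 2034.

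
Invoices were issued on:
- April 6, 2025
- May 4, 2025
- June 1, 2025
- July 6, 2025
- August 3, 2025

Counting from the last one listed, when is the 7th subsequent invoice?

All dates are Sundays, 28, 28, 35, 28 days apart.
Specifically, the 1st Sunday of each month.
1st Sunday of September 2025: September 7, 2025.
October 2025 — 1st Sunday is October 5, 2025.
November 2025 — 1st Sunday is November 2, 2025.
December 2025 — 1st Sunday is December 7, 2025.
January 2026 — 1st Sunday is January 4, 2026.
1st Sunday of February 2026: February 1, 2026.
1st Sunday of March 2026: March 1, 2026.

March 1, 2026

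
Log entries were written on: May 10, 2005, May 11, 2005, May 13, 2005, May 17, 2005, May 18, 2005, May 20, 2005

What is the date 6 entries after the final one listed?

The gap pattern 1, 2, 4, 1, 2 repeats every 3 events.
These are the Tuesdays, Wednesdays and Fridays of each week.
Next Tuesday: May 24, 2005.
The following Wednesday is May 25, 2005.
Next Friday: May 27, 2005.
Next Tuesday: May 31, 2005.
Next Wednesday: June 1, 2005.
Next Friday: June 3, 2005.

June 3, 2005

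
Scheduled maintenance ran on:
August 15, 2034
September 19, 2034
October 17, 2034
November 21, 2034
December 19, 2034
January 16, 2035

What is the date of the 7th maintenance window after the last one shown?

These are Tuesdays at 28- or 35-day spacing (35, 28, 35, 28, 28).
The pattern: 3rd Tuesday of the month.
February 2035 — 3rd Tuesday is February 20, 2035.
3rd Tuesday of March 2035: March 20, 2035.
April 2035 — 3rd Tuesday is April 17, 2035.
3rd Tuesday of May 2035: May 15, 2035.
June 2035 — 3rd Tuesday is June 19, 2035.
July 2035 — 3rd Tuesday is July 17, 2035.
3rd Tuesday of August 2035: August 21, 2035.

August 21, 2035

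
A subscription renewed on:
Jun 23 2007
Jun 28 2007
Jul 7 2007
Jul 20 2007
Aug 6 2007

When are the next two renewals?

The spacing grows by 4 each time: 5, 9, 13, 17 days.
Next gap: 21 days. Aug 6 2007 + 21 days = Aug 27 2007.
Next gap: 25 days. Aug 27 2007 + 25 days = Sep 21 2007.

Aug 27 2007, Sep 21 2007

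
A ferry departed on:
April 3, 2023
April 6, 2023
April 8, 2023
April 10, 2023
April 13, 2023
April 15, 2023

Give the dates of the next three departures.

April 17, 2023; April 20, 2023; April 22, 2023

Gaps: 3, 2, 2, 3, 2 days — not constant, but cyclic with period 3.
The events fall on every Monday, Thursday and Saturday.
The following Monday is April 17, 2023.
Next Thursday: April 20, 2023.
Next Saturday: April 22, 2023.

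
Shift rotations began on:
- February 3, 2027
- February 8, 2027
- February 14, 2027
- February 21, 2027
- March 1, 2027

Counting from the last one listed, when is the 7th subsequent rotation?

Gaps: 5, 6, 7, 8 days — each gap is 1 larger than the previous one.
Next gap: 9 days. March 1, 2027 + 9 days = March 10, 2027.
Next gap: 10 days. March 10, 2027 + 10 days = March 20, 2027.
Next gap: 11 days. March 20, 2027 + 11 days = March 31, 2027.
Next gap: 12 days. March 31, 2027 + 12 days = April 12, 2027.
Next gap: 13 days. April 12, 2027 + 13 days = April 25, 2027.
Next gap: 14 days. April 25, 2027 + 14 days = May 9, 2027.
Next gap: 15 days. May 9, 2027 + 15 days = May 24, 2027.

May 24, 2027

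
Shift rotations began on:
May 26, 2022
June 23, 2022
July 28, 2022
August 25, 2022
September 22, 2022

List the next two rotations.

October 27, 2022; November 24, 2022

All dates are Thursdays, 28, 35, 28, 28 days apart.
Specifically, the 4th Thursday of each month.
4th Thursday of October 2022: October 27, 2022.
November 2022 — 4th Thursday is November 24, 2022.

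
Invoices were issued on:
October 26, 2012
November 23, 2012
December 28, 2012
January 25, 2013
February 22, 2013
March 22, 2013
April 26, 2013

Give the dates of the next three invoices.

May 24, 2013; June 28, 2013; July 26, 2013

All dates are Fridays, 28, 35, 28, 28, 28, 35 days apart.
Specifically, the 4th Friday of each month.
May 2013 — 4th Friday is May 24, 2013.
4th Friday of June 2013: June 28, 2013.
4th Friday of July 2013: July 26, 2013.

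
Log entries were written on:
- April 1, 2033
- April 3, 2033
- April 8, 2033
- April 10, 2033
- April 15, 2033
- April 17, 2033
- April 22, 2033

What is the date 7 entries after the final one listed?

Gaps: 2, 5, 2, 5, 2, 5 days — not constant, but cyclic with period 2.
The events fall on every Friday and Sunday.
The following Sunday is April 24, 2033.
Next Friday: April 29, 2033.
The following Sunday is May 1, 2033.
Next Friday: May 6, 2033.
Next Sunday: May 8, 2033.
Next Friday: May 13, 2033.
Next Sunday: May 15, 2033.

May 15, 2033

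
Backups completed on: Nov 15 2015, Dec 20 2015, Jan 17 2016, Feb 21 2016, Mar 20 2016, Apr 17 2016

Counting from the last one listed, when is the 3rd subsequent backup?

Gaps: 35, 28, 35, 28, 28 days — a mix of 28 and 35. Every date is a Sunday.
Each is the 3rd Sunday of its month.
3rd Sunday of May 2016: May 15 2016.
3rd Sunday of June 2016: Jun 19 2016.
July 2016 — 3rd Sunday is Jul 17 2016.

Jul 17 2016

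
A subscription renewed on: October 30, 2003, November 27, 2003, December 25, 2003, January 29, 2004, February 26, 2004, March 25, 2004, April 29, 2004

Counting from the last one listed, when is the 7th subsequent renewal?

Every date is a Thursday; gaps 28, 28, 35, 28, 28, 35 days.
Each is the last Thursday of its month (at least one falls on the 29th or later, ruling out '4th Thursday').
May 2004 ends with Thursday May 27, 2004.
Last Thursday of June 2004: June 24, 2004.
July 2004 ends with Thursday July 29, 2004.
August 2004 ends with Thursday August 26, 2004.
Last Thursday of September 2004: September 30, 2004.
October 2004 ends with Thursday October 28, 2004.
November 2004 ends with Thursday November 25, 2004.

November 25, 2004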